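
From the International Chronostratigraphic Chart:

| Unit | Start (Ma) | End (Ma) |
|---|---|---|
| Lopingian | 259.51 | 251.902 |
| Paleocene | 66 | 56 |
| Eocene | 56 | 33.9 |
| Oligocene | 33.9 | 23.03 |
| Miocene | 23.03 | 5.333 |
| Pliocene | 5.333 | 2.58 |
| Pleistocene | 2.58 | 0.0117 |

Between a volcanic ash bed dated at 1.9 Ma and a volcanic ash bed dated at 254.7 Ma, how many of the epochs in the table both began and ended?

5

The older date is 254.7 Ma and the younger is 1.9 Ma.
Epochs with start < 254.7 and end > 1.9 Ma: Paleocene (66–56), Eocene (56–33.9), Oligocene (33.9–23.03), Miocene (23.03–5.333), Pliocene (5.333–2.58).
That is 5 complete epochs.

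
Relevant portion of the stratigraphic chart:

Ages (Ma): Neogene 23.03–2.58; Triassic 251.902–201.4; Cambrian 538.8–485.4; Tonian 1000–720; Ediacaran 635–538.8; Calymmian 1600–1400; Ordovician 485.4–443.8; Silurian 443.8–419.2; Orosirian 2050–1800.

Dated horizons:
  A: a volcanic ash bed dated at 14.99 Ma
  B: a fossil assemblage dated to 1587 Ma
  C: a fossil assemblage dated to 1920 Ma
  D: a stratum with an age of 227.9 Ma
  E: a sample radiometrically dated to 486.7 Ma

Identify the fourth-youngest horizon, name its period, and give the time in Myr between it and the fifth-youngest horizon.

B, in the Calymmian; 333 million years to C

Smaller Ma means younger, so youngest first: A 14.99 < D 227.9 < E 486.7 < B 1587 < C 1920.
Counting 4 along gives B (1587 Ma); the excerpt puts that inside the Calymmian, 1600–1400 Ma.
Next in line is C (1920 Ma), and 1920 − 1587 = 333 Myr.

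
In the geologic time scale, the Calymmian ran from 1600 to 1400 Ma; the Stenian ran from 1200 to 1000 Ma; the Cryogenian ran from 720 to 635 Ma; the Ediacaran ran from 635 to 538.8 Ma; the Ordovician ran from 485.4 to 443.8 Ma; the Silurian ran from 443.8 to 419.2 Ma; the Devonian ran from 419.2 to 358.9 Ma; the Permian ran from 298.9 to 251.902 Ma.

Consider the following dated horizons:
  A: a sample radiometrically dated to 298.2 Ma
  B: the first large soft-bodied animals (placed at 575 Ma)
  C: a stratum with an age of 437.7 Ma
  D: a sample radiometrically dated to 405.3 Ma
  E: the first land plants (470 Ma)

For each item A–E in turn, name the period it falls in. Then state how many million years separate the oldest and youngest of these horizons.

A: 298.2 Ma lies in 298.9–251.902 Ma, so Permian.
B: 575 Ma lies in 635–538.8 Ma, so Ediacaran.
C: 437.7 Ma lies in 443.8–419.2 Ma, so Silurian.
D: 405.3 Ma lies in 419.2–358.9 Ma, so Devonian.
E: 470 Ma lies in 485.4–443.8 Ma, so Ordovician.
Oldest = 575 Ma, youngest = 298.2 Ma → span 276.8 Myr.

A — Permian; B — Ediacaran; C — Silurian; D — Devonian; E — Ordovician; span 276.8 million years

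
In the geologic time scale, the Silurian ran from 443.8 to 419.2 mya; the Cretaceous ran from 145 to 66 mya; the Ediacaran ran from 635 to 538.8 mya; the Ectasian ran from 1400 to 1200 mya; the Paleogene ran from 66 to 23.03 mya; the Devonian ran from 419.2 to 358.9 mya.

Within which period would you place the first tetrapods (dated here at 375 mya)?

Devonian

375 Ma lies between 419.2 and 358.9 Ma, so it falls in the Devonian.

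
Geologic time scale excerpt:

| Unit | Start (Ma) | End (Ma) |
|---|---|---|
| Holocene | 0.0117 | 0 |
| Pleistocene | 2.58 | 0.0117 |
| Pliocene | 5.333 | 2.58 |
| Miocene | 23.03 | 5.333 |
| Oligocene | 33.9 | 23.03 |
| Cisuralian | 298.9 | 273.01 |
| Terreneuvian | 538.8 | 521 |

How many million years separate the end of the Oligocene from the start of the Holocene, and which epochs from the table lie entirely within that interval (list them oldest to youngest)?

23.0183 million years; Miocene, Pliocene, Pleistocene

The Oligocene closes at 23.03 Ma and the Holocene opens at 0.0117 Ma, so the interval is 23.03 − 0.0117 = 23.0183 Myr.
An epoch fits inside if it starts at or after 23.03 Ma and ends at or before 0.0117 Ma; oldest first that gives Miocene, Pliocene, Pleistocene.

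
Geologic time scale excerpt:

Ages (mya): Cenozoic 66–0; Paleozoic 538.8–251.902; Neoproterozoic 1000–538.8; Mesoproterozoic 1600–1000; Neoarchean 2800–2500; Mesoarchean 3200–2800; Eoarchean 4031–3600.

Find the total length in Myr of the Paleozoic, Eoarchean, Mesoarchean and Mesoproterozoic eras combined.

Each duration: Paleozoic = 286.898; Eoarchean = 431; Mesoarchean = 400; Mesoproterozoic = 600.
Sum: 286.898 + 431 + 400 + 600 = 1717.898 Myr.

1717.898 million years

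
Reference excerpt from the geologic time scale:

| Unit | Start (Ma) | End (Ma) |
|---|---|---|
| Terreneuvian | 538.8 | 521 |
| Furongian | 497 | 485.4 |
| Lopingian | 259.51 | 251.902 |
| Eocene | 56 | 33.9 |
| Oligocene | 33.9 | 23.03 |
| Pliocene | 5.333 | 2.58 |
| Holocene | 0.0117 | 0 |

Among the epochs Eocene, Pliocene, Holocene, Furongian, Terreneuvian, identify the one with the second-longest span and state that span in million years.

Durations: Eocene 22.1; Pliocene 2.753; Holocene 0.0117; Furongian 11.6; Terreneuvian 17.8 Myr.
Sorted longest-first: Eocene (22.1), Terreneuvian (17.8), Furongian (11.6), Pliocene (2.753), Holocene (0.0117).
The second longest is Terreneuvian at 17.8 Myr.

Terreneuvian, 17.8 million years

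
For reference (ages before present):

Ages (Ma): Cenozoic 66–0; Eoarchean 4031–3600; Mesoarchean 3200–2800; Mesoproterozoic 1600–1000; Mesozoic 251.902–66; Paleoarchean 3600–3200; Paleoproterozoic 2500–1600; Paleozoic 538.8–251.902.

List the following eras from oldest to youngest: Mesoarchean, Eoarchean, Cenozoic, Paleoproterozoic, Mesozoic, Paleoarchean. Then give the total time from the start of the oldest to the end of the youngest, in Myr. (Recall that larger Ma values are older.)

From the excerpt: Mesoarchean 3200–2800; Eoarchean 4031–3600; Cenozoic 66–0; Paleoproterozoic 2500–1600; Mesozoic 251.902–66; Paleoarchean 3600–3200 (Ma).
Larger Ma is earlier, so the oldest is Eoarchean and the youngest is Cenozoic; oldest to youngest: Eoarchean, Paleoarchean, Mesoarchean, Paleoproterozoic, Mesozoic, Cenozoic.
Oldest start 4031 minus youngest end 0 gives 4031 Myr overall.

Eoarchean, Paleoarchean, Mesoarchean, Paleoproterozoic, Mesozoic, Cenozoic; total span 4031 Myr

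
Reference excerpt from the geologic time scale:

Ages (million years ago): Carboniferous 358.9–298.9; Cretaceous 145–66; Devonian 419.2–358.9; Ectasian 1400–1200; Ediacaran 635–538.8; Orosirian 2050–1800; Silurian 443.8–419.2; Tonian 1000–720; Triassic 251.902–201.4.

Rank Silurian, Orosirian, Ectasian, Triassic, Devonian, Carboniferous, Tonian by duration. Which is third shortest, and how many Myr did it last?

Durations: Silurian 24.6; Orosirian 250; Ectasian 200; Triassic 50.502; Devonian 60.3; Carboniferous 60; Tonian 280 Myr.
Sorted shortest-first: Silurian (24.6), Triassic (50.502), Carboniferous (60), Devonian (60.3), Ectasian (200), Orosirian (250), Tonian (280).
The third shortest is Carboniferous at 60 Myr.

Carboniferous, 60 million years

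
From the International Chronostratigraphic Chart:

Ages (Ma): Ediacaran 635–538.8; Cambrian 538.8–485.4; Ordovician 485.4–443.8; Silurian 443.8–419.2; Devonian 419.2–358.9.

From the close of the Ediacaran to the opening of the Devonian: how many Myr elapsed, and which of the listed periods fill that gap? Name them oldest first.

End of Ediacaran = 538.8 Ma; start of Devonian = 419.2 Ma.
Gap = 538.8 − 419.2 = 119.6 Myr.
Periods wholly inside 538.8–419.2 Ma: Cambrian (538.8–485.4), Ordovician (485.4–443.8), Silurian (443.8–419.2).

119.6 million years; Cambrian, Ordovician, Silurian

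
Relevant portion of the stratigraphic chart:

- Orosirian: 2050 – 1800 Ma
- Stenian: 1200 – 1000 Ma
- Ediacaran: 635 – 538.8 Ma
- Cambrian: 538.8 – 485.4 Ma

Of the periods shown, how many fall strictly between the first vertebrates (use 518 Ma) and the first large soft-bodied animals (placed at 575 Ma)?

0

The older date is 575 Ma and the younger is 518 Ma.
No period both begins after 575 Ma and ends before 518 Ma, so the count is 0.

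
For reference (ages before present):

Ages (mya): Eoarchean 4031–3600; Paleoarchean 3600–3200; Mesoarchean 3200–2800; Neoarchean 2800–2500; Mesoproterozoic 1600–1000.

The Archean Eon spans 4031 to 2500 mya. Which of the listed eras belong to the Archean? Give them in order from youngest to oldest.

Neoarchean, Mesoarchean, Paleoarchean, Eoarchean

Eras with both bounds inside 4031–2500 Ma: Neoarchean (2800–2500), Mesoarchean (3200–2800), Paleoarchean (3600–3200), Eoarchean (4031–3600).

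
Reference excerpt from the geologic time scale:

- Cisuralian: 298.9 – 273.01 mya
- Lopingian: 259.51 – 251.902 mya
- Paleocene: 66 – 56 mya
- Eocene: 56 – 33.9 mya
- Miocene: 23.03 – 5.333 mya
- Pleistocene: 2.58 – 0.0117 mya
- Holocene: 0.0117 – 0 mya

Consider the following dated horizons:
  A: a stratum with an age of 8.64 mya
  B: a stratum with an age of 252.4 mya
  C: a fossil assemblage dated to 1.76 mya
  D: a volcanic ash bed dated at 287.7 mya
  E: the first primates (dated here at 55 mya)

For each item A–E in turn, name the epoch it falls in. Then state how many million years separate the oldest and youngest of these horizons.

A: 8.64 Ma lies in 23.03–5.333 Ma, so Miocene.
B: 252.4 Ma lies in 259.51–251.902 Ma, so Lopingian.
C: 1.76 Ma lies in 2.58–0.0117 Ma, so Pleistocene.
D: 287.7 Ma lies in 298.9–273.01 Ma, so Cisuralian.
E: 55 Ma lies in 56–33.9 Ma, so Eocene.
Oldest = 287.7 Ma, youngest = 1.76 Ma → span 285.94 Myr.

A — Miocene; B — Lopingian; C — Pleistocene; D — Cisuralian; E — Eocene; span 285.94 million years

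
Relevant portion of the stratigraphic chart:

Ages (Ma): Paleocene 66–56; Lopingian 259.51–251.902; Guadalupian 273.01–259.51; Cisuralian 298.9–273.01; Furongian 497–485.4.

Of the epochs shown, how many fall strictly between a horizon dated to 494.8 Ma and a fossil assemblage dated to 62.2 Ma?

3

494.8 Ma sits inside the Furongian (497–485.4) and 62.2 Ma inside the Paleocene (66–56); neither of those is wholly between the two dates.
The listed epochs lying completely between them are Cisuralian, Guadalupian, Lopingian — 3 in all.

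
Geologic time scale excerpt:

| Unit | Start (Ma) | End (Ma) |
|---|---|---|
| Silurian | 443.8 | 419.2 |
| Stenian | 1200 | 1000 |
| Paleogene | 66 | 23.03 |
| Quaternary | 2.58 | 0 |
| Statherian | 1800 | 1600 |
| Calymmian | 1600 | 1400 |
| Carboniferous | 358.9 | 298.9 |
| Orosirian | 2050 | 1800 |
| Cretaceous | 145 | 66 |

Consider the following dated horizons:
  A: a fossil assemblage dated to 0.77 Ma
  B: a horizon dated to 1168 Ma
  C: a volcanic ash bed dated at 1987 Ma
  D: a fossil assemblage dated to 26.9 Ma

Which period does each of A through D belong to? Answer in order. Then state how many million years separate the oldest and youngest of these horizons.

A — Quaternary; B — Stenian; C — Orosirian; D — Paleogene; span 1986.23 million years

Match each age against the start–end ranges in the excerpt: A = 0.77 Ma → Quaternary (2.58–0); B = 1168 Ma → Stenian (1200–1000); C = 1987 Ma → Orosirian (2050–1800); D = 26.9 Ma → Paleogene (66–23.03).
The largest age is 1987 Ma and the smallest is 0.77 Ma; their difference is 1986.23 Myr.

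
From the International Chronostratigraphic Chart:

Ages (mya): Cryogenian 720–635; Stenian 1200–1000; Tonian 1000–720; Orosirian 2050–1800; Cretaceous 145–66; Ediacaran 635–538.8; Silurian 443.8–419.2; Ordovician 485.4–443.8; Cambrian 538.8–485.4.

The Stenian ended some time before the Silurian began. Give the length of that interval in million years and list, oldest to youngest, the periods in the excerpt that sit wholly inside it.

556.2 million years; Tonian, Cryogenian, Ediacaran, Cambrian, Ordovician

The Stenian closes at 1000 Ma and the Silurian opens at 443.8 Ma, so the interval is 1000 − 443.8 = 556.2 Myr.
A period fits inside if it starts at or after 1000 Ma and ends at or before 443.8 Ma; oldest first that gives Tonian, Cryogenian, Ediacaran, Cambrian, Ordovician.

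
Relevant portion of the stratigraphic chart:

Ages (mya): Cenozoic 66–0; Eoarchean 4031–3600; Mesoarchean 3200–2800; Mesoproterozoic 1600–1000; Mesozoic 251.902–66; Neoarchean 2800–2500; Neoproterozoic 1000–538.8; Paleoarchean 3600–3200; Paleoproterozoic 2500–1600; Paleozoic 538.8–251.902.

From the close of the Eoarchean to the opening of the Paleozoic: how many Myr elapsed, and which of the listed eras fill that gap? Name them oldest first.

3061.2 million years; Paleoarchean, Mesoarchean, Neoarchean, Paleoproterozoic, Mesoproterozoic, Neoproterozoic

The Eoarchean closes at 3600 Ma and the Paleozoic opens at 538.8 Ma, so the interval is 3600 − 538.8 = 3061.2 Myr.
An era fits inside if it starts at or after 3600 Ma and ends at or before 538.8 Ma; oldest first that gives Paleoarchean, Mesoarchean, Neoarchean, Paleoproterozoic, Mesoproterozoic, Neoproterozoic.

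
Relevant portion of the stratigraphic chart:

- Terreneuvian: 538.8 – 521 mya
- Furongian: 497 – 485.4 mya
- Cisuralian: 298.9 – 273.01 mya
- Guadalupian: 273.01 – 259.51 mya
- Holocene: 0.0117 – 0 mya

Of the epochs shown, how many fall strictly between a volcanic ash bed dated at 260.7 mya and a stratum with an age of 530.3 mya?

2

The older date is 530.3 Ma and the younger is 260.7 Ma.
Epochs with start < 530.3 and end > 260.7 Ma: Furongian (497–485.4), Cisuralian (298.9–273.01).
That is 2 complete epochs.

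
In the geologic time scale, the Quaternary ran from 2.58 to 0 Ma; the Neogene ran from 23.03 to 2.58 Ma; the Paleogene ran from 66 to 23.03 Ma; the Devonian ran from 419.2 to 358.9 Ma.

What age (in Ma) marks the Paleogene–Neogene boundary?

The Paleogene ends and the Neogene begins at 23.03 Ma.

23.03 Ma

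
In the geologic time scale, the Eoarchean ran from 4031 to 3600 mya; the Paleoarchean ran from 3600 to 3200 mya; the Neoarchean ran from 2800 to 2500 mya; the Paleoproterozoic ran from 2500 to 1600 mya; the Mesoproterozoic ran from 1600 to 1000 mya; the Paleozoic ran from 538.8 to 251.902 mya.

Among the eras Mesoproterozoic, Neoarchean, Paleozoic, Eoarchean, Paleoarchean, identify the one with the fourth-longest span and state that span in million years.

Durations: Mesoproterozoic 600; Neoarchean 300; Paleozoic 286.898; Eoarchean 431; Paleoarchean 400 Myr.
Sorted longest-first: Mesoproterozoic (600), Eoarchean (431), Paleoarchean (400), Neoarchean (300), Paleozoic (286.898).
The fourth longest is Neoarchean at 300 Myr.

Neoarchean, 300 million years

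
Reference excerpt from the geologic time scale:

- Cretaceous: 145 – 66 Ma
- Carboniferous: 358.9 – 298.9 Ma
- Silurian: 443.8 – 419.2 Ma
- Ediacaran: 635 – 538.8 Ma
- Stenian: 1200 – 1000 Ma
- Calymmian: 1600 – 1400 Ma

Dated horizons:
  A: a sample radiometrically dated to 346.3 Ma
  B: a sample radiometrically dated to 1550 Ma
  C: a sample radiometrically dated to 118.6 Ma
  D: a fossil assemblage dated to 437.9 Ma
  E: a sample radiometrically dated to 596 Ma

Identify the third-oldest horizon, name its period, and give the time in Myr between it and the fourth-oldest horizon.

D, in the Silurian; 91.6 million years to A

Sorted oldest-first by Ma: B (1550), E (596), D (437.9), A (346.3), C (118.6).
The third oldest is D at 437.9 Ma, which lies in 443.8–419.2 Ma: the Silurian.
The fourth oldest is A at 346.3 Ma; separation = |437.9 − 346.3| = 91.6 Myr.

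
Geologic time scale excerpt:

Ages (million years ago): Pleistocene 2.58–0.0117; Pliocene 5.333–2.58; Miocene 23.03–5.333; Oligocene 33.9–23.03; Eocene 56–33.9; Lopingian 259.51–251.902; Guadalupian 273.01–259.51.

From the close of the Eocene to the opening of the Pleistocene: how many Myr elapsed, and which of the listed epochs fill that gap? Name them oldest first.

The Eocene closes at 33.9 Ma and the Pleistocene opens at 2.58 Ma, so the interval is 33.9 − 2.58 = 31.32 Myr.
An epoch fits inside if it starts at or after 33.9 Ma and ends at or before 2.58 Ma; oldest first that gives Oligocene, Miocene, Pliocene.

31.32 million years; Oligocene, Miocene, Pliocene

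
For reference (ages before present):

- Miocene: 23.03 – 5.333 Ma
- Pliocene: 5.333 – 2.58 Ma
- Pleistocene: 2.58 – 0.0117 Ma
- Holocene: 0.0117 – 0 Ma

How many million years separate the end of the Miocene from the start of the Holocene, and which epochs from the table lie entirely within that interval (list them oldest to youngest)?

5.3213 million years; Pliocene, Pleistocene

The Miocene closes at 5.333 Ma and the Holocene opens at 0.0117 Ma, so the interval is 5.333 − 0.0117 = 5.3213 Myr.
An epoch fits inside if it starts at or after 5.333 Ma and ends at or before 0.0117 Ma; oldest first that gives Pliocene, Pleistocene.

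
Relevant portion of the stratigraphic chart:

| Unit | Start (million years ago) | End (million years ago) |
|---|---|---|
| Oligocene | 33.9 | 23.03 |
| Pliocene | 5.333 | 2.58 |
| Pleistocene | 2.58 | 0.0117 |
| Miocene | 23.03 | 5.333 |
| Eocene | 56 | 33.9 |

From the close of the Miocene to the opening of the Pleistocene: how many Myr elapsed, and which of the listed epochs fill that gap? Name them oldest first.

2.753 million years; Pliocene

The Miocene closes at 5.333 Ma and the Pleistocene opens at 2.58 Ma, so the interval is 5.333 − 2.58 = 2.753 Myr.
An epoch fits inside if it starts at or after 5.333 Ma and ends at or before 2.58 Ma; oldest first that gives Pliocene.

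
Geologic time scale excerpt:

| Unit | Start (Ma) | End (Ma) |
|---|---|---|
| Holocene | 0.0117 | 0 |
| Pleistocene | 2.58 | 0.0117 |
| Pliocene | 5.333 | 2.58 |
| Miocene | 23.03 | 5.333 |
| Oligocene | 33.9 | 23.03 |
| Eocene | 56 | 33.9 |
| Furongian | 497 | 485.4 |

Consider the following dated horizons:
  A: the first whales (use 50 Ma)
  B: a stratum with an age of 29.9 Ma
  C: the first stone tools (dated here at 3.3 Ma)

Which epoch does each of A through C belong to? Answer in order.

A — Eocene; B — Oligocene; C — Pliocene

Match each age against the start–end ranges in the excerpt: A = 50 Ma → Eocene (56–33.9); B = 29.9 Ma → Oligocene (33.9–23.03); C = 3.3 Ma → Pliocene (5.333–2.58).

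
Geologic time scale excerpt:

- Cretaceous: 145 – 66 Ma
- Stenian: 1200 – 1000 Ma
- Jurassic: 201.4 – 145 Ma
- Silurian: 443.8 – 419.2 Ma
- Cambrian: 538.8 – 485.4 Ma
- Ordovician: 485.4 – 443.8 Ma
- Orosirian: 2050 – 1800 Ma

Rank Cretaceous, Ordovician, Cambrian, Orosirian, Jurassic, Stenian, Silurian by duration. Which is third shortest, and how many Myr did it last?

Durations: Cretaceous 79; Ordovician 41.6; Cambrian 53.4; Orosirian 250; Jurassic 56.4; Stenian 200; Silurian 24.6 Myr.
Sorted shortest-first: Silurian (24.6), Ordovician (41.6), Cambrian (53.4), Jurassic (56.4), Cretaceous (79), Stenian (200), Orosirian (250).
The third shortest is Cambrian at 53.4 Myr.

Cambrian, 53.4 million years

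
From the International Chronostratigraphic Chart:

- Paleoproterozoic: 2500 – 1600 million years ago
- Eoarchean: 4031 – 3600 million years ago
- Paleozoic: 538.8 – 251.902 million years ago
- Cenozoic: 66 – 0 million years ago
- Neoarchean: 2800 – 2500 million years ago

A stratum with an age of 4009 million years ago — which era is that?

Eoarchean

4009 Ma lies between 4031 and 3600 Ma, so it falls in the Eoarchean.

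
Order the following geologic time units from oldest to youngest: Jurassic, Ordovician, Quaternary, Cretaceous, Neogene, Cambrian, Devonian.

Cambrian, Ordovician, Devonian, Jurassic, Cretaceous, Neogene, Quaternary

Group by era (each group listed oldest first) — Paleozoic: Cambrian, Ordovician, Devonian; Mesozoic: Jurassic, Cretaceous; Cenozoic: Neogene, Quaternary. The eras run Paleozoic → Mesozoic → Cenozoic. Concatenating the groups in that era order gives oldest to youngest directly.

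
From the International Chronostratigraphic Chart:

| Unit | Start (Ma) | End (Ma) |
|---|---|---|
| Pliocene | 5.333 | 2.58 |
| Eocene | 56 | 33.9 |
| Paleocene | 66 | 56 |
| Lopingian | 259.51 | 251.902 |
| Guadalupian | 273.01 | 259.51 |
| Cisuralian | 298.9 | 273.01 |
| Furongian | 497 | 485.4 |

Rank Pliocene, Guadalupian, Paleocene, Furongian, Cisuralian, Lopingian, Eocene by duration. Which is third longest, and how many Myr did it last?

Durations: Pliocene 2.753; Guadalupian 13.5; Paleocene 10; Furongian 11.6; Cisuralian 25.89; Lopingian 7.608; Eocene 22.1 Myr.
Sorted longest-first: Cisuralian (25.89), Eocene (22.1), Guadalupian (13.5), Furongian (11.6), Paleocene (10), Lopingian (7.608), Pliocene (2.753).
The third longest is Guadalupian at 13.5 Myr.

Guadalupian, 13.5 million years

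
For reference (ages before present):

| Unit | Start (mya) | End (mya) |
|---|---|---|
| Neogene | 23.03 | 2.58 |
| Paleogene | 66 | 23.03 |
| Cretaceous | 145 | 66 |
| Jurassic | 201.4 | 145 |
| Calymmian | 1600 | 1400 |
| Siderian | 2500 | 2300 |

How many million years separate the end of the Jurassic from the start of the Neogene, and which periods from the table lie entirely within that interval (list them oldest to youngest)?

The Jurassic closes at 145 Ma and the Neogene opens at 23.03 Ma, so the interval is 145 − 23.03 = 121.97 Myr.
A period fits inside if it starts at or after 145 Ma and ends at or before 23.03 Ma; oldest first that gives Cretaceous, Paleogene.

121.97 million years; Cretaceous, Paleogene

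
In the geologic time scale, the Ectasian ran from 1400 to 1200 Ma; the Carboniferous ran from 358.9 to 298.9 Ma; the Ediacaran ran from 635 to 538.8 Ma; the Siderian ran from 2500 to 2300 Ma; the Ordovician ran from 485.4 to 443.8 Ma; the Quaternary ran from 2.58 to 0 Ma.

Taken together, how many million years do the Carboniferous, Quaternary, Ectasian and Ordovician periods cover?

304.18 million years

Each duration: Carboniferous = 60; Quaternary = 2.58; Ectasian = 200; Ordovician = 41.6.
Sum: 60 + 2.58 + 200 + 41.6 = 304.18 Myr.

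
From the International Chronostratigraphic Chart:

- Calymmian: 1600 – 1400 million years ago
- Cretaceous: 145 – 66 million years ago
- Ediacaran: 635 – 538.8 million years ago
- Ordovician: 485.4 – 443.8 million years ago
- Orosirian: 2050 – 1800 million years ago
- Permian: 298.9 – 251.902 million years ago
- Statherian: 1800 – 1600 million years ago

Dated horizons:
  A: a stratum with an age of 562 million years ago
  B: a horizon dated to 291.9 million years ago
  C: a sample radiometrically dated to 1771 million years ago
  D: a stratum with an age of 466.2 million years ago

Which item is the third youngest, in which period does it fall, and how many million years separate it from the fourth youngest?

Smaller Ma means younger, so youngest first: B 291.9 < D 466.2 < A 562 < C 1771.
Counting 3 along gives A (562 Ma); the excerpt puts that inside the Ediacaran, 635–538.8 Ma.
Next in line is C (1771 Ma), and 1771 − 562 = 1209 Myr.

A, in the Ediacaran; 1209 million years to C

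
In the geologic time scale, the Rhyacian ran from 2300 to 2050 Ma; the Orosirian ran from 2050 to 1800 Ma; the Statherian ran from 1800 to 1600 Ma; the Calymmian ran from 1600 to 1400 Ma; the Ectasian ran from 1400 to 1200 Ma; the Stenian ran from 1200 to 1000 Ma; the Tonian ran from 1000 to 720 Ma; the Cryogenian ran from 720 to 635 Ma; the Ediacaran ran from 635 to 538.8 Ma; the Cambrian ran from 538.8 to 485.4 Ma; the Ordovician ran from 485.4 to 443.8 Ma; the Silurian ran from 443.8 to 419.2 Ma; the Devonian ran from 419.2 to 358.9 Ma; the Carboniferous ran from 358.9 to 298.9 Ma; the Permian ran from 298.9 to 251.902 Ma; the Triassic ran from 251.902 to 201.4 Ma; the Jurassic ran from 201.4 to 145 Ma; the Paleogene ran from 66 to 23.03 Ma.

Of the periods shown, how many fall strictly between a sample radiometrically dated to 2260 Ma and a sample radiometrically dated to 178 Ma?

15

The older date is 2260 Ma and the younger is 178 Ma.
Periods with start < 2260 and end > 178 Ma: Orosirian (2050–1800), Statherian (1800–1600), Calymmian (1600–1400), Ectasian (1400–1200), Stenian (1200–1000), Tonian (1000–720), Cryogenian (720–635), Ediacaran (635–538.8), Cambrian (538.8–485.4), Ordovician (485.4–443.8), Silurian (443.8–419.2), Devonian (419.2–358.9), Carboniferous (358.9–298.9), Permian (298.9–251.902), Triassic (251.902–201.4).
That is 15 complete periods.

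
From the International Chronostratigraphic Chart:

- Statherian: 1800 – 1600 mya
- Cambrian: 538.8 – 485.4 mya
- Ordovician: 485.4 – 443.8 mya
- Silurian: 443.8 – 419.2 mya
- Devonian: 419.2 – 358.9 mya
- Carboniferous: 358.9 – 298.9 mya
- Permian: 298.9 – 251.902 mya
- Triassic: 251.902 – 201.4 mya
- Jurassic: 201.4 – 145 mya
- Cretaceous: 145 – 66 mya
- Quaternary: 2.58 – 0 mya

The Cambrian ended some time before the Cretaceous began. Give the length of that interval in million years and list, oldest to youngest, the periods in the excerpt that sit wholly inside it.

340.4 million years; Ordovician, Silurian, Devonian, Carboniferous, Permian, Triassic, Jurassic

The Cambrian closes at 485.4 Ma and the Cretaceous opens at 145 Ma, so the interval is 485.4 − 145 = 340.4 Myr.
A period fits inside if it starts at or after 485.4 Ma and ends at or before 145 Ma; oldest first that gives Ordovician, Silurian, Devonian, Carboniferous, Permian, Triassic, Jurassic.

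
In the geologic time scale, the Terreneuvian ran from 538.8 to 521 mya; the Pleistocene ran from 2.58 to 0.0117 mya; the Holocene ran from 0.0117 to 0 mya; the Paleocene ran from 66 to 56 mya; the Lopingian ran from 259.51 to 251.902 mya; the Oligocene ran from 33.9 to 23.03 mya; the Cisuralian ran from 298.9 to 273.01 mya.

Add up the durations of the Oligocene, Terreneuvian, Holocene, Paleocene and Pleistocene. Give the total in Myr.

Duration is start − end for each: (33.9 − 23.03) + (538.8 − 521) + (0.0117 − 0) + (66 − 56) + (2.58 − 0.0117).
That is 10.87 + 17.8 + 0.0117 + 10 + 2.5683, which totals 41.25 million years.

41.25 million years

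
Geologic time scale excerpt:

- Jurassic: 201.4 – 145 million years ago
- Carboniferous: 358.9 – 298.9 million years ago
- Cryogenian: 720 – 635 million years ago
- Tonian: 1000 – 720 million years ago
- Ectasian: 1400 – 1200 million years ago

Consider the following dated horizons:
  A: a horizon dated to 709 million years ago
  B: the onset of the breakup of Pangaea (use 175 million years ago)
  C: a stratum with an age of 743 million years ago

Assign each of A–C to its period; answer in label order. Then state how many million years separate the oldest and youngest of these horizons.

A: 709 Ma lies in 720–635 Ma, so Cryogenian.
B: 175 Ma lies in 201.4–145 Ma, so Jurassic.
C: 743 Ma lies in 1000–720 Ma, so Tonian.
Oldest = 743 Ma, youngest = 175 Ma → span 568 Myr.

A — Cryogenian; B — Jurassic; C — Tonian; span 568 million years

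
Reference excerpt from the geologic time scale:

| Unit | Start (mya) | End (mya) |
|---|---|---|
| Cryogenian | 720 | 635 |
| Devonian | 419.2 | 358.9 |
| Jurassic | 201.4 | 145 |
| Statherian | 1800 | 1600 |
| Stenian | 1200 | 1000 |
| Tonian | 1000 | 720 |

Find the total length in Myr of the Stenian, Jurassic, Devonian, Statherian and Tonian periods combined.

Each duration: Stenian = 200; Jurassic = 56.4; Devonian = 60.3; Statherian = 200; Tonian = 280.
Sum: 200 + 56.4 + 60.3 + 200 + 280 = 796.7 Myr.

796.7 million years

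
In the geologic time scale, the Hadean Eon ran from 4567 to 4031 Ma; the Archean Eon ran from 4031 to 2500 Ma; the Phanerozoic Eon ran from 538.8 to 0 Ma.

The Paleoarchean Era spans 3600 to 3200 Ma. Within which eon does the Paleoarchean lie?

The Paleoarchean (3600–3200 Ma) lies entirely within 4031–2500 Ma, the Archean Eon.

Archean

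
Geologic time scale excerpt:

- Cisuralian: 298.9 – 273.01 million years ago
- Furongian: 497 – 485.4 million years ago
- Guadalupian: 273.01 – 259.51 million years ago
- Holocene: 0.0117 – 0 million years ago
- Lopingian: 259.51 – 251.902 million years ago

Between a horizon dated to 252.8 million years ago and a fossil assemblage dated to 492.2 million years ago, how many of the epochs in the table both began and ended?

2

The older date is 492.2 Ma and the younger is 252.8 Ma.
Epochs with start < 492.2 and end > 252.8 Ma: Cisuralian (298.9–273.01), Guadalupian (273.01–259.51).
That is 2 complete epochs.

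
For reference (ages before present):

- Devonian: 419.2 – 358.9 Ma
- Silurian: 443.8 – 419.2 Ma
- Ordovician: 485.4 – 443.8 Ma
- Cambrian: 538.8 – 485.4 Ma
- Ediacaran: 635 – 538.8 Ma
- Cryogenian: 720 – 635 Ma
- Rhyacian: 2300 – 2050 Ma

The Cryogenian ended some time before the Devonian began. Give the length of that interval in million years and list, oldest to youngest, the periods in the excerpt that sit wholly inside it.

The Cryogenian closes at 635 Ma and the Devonian opens at 419.2 Ma, so the interval is 635 − 419.2 = 215.8 Myr.
A period fits inside if it starts at or after 635 Ma and ends at or before 419.2 Ma; oldest first that gives Ediacaran, Cambrian, Ordovician, Silurian.

215.8 million years; Ediacaran, Cambrian, Ordovician, Silurian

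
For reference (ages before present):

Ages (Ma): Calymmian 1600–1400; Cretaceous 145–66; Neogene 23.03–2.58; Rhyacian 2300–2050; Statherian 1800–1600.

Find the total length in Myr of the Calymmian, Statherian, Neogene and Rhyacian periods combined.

670.45 million years

Each duration: Calymmian = 200; Statherian = 200; Neogene = 20.45; Rhyacian = 250.
Sum: 200 + 200 + 20.45 + 250 = 670.45 Myr.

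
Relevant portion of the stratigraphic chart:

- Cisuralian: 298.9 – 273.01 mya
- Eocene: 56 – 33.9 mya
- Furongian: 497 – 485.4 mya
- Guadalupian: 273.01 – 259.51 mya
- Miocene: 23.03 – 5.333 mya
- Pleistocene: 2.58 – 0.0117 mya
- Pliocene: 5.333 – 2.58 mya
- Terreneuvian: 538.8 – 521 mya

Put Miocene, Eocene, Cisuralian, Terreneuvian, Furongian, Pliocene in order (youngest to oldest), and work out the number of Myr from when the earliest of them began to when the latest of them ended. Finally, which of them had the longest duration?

From the excerpt: Miocene 23.03–5.333; Eocene 56–33.9; Cisuralian 298.9–273.01; Terreneuvian 538.8–521; Furongian 497–485.4; Pliocene 5.333–2.58 (Ma).
Larger Ma is earlier, so the oldest is Terreneuvian and the youngest is Pliocene; youngest to oldest: Pliocene, Miocene, Eocene, Cisuralian, Furongian, Terreneuvian.
Oldest start 538.8 minus youngest end 2.58 gives 536.22 Myr overall.
Individual lengths (start − end): Terreneuvian 17.8; Cisuralian 25.89; Eocene 22.1; Miocene 17.697; Pliocene 2.753; Furongian 11.6. The largest is Cisuralian at 25.89 Myr.

Pliocene, Miocene, Eocene, Cisuralian, Furongian, Terreneuvian; total span 536.22 Myr; longest is Cisuralian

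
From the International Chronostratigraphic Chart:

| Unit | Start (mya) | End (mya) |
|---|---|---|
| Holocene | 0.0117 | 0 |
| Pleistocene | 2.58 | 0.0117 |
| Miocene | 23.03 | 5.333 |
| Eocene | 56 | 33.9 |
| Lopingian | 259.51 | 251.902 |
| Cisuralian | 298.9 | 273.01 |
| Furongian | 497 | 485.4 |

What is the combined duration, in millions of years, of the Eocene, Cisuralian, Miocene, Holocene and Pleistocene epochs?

68.267 million years

Each duration: Eocene = 22.1; Cisuralian = 25.89; Miocene = 17.697; Holocene = 0.0117; Pleistocene = 2.5683.
Sum: 22.1 + 25.89 + 17.697 + 0.0117 + 2.5683 = 68.267 Myr.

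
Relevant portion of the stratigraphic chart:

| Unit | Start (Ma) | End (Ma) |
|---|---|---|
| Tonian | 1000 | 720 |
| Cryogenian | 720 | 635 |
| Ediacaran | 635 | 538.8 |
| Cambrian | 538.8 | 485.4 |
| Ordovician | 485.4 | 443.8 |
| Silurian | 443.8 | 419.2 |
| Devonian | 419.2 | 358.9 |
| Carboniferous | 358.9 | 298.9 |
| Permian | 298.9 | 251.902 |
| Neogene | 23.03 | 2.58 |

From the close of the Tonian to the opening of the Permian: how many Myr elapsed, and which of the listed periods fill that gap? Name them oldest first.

421.1 million years; Cryogenian, Ediacaran, Cambrian, Ordovician, Silurian, Devonian, Carboniferous

End of Tonian = 720 Ma; start of Permian = 298.9 Ma.
Gap = 720 − 298.9 = 421.1 Myr.
Periods wholly inside 720–298.9 Ma: Cryogenian (720–635), Ediacaran (635–538.8), Cambrian (538.8–485.4), Ordovician (485.4–443.8), Silurian (443.8–419.2), Devonian (419.2–358.9), Carboniferous (358.9–298.9).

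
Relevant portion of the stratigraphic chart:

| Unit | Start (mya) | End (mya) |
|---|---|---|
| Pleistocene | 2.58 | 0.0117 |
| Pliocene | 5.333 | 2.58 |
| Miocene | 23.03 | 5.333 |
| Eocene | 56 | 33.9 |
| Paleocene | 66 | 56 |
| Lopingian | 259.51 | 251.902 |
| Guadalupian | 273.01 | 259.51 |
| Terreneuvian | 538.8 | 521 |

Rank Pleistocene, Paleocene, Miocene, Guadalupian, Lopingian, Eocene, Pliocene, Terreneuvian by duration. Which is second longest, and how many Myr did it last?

Durations: Pleistocene 2.5683; Paleocene 10; Miocene 17.697; Guadalupian 13.5; Lopingian 7.608; Eocene 22.1; Pliocene 2.753; Terreneuvian 17.8 Myr.
Sorted longest-first: Eocene (22.1), Terreneuvian (17.8), Miocene (17.697), Guadalupian (13.5), Paleocene (10), Lopingian (7.608), Pliocene (2.753), Pleistocene (2.5683).
The second longest is Terreneuvian at 17.8 Myr.

Terreneuvian, 17.8 million years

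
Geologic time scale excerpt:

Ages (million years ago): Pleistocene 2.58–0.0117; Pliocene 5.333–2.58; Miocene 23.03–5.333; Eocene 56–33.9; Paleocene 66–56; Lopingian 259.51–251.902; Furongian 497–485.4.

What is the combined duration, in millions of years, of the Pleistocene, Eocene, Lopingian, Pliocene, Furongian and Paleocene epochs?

56.6293 million years

Each duration: Pleistocene = 2.5683; Eocene = 22.1; Lopingian = 7.608; Pliocene = 2.753; Furongian = 11.6; Paleocene = 10.
Sum: 2.5683 + 22.1 + 7.608 + 2.753 + 11.6 + 10 = 56.6293 Myr.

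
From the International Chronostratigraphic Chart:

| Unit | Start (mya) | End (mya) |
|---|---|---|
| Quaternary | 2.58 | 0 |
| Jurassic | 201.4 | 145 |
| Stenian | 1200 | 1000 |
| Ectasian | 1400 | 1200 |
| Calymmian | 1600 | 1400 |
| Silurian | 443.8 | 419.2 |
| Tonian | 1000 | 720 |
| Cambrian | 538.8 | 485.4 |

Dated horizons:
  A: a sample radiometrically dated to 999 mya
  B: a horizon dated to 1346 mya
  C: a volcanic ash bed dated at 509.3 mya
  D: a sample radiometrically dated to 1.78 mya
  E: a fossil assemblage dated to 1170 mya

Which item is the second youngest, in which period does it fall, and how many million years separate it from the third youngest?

Smaller Ma means younger, so youngest first: D 1.78 < C 509.3 < A 999 < E 1170 < B 1346.
Counting 2 along gives C (509.3 Ma); the excerpt puts that inside the Cambrian, 538.8–485.4 Ma.
Next in line is A (999 Ma), and 999 − 509.3 = 489.7 Myr.

C, in the Cambrian; 489.7 million years to A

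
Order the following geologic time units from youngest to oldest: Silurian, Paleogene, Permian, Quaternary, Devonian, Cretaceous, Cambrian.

Quaternary, then Paleogene, then Cretaceous, then Permian, then Devonian, then Silurian, then Cambrian

Era membership (oldest first within each) — Paleozoic: Cambrian, Silurian, Devonian, Permian; Mesozoic: Cretaceous; Cenozoic: Paleogene, Quaternary. Paleozoic precedes Mesozoic, which precedes Cenozoic. Concatenating the groups in that era order and then reversing gives youngest to oldest.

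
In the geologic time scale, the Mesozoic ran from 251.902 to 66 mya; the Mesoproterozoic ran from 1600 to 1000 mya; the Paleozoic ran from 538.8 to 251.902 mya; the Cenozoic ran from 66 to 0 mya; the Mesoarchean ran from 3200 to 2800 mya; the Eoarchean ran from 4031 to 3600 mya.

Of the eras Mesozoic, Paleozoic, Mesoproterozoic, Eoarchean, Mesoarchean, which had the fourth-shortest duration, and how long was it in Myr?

Eoarchean, 431 million years

Durations: Mesozoic 185.902; Paleozoic 286.898; Mesoproterozoic 600; Eoarchean 431; Mesoarchean 400 Myr.
Sorted shortest-first: Mesozoic (185.902), Paleozoic (286.898), Mesoarchean (400), Eoarchean (431), Mesoproterozoic (600).
The fourth shortest is Eoarchean at 431 Myr.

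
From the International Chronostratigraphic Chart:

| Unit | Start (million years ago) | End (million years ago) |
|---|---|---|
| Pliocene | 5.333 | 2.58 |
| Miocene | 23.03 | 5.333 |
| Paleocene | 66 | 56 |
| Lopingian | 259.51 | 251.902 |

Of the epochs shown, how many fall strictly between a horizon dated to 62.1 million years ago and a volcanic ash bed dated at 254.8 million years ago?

0

The older date is 254.8 Ma and the younger is 62.1 Ma.
No epoch both begins after 254.8 Ma and ends before 62.1 Ma, so the count is 0.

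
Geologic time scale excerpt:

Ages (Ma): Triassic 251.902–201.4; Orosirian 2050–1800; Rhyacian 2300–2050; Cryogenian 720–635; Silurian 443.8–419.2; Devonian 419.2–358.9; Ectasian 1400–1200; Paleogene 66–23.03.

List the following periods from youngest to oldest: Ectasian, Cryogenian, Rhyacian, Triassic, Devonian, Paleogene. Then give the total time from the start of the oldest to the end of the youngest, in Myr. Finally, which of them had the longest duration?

Paleogene → Triassic → Devonian → Cryogenian → Ectasian → Rhyacian; total span 2276.97 Myr; longest is Rhyacian

From the excerpt: Ectasian 1400–1200; Cryogenian 720–635; Rhyacian 2300–2050; Triassic 251.902–201.4; Devonian 419.2–358.9; Paleogene 66–23.03 (Ma).
Larger Ma is earlier, so the oldest is Rhyacian and the youngest is Paleogene; youngest to oldest: Paleogene, Triassic, Devonian, Cryogenian, Ectasian, Rhyacian.
Oldest start 2300 minus youngest end 23.03 gives 2276.97 Myr overall.
Individual lengths (start − end): Ectasian 200; Cryogenian 85; Rhyacian 250; Triassic 50.502; Paleogene 42.97; Devonian 60.3. The largest is Rhyacian at 250 Myr.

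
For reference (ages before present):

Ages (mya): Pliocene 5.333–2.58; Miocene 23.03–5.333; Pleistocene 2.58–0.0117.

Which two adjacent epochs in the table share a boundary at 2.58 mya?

Pliocene and Pleistocene

The Pliocene ends at 2.58 mya and the Pleistocene begins at 2.58 mya, so they share that boundary.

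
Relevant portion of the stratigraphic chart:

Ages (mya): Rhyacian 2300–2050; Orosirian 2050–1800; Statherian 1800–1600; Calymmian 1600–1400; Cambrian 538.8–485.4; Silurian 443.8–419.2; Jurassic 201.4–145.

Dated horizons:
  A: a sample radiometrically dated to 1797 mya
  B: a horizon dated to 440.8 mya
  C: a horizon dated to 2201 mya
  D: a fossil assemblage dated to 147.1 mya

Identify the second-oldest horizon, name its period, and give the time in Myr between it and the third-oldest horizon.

Sorted oldest-first by Ma: C (2201), A (1797), B (440.8), D (147.1).
The second oldest is A at 1797 Ma, which lies in 1800–1600 Ma: the Statherian.
The third oldest is B at 440.8 Ma; separation = |1797 − 440.8| = 1356.2 Myr.

A, in the Statherian; 1356.2 million years to B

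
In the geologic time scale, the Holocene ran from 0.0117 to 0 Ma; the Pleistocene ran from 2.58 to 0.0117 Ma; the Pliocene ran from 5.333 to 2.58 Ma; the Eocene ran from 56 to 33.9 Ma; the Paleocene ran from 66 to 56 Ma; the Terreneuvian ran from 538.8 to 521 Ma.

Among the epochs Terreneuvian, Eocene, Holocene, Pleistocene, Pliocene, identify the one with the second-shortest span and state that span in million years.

Pleistocene, 2.5683 million years

Start − end for each: Terreneuvian 538.8 − 521 = 17.8; Eocene 56 − 33.9 = 22.1; Holocene 0.0117 − 0 = 0.0117; Pleistocene 2.58 − 0.0117 = 2.5683; Pliocene 5.333 − 2.58 = 2.753.
Ranking these from shortest: Holocene < Pleistocene < Pliocene < Terreneuvian < Eocene.
Position 2 in that ranking is Pleistocene, which lasted 2.5683 Myr.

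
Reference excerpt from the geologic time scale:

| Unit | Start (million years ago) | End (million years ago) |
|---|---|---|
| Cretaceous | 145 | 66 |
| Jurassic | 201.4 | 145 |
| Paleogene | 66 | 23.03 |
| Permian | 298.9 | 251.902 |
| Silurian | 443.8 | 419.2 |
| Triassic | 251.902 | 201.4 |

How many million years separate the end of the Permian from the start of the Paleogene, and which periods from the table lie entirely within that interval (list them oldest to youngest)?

End of Permian = 251.902 Ma; start of Paleogene = 66 Ma.
Gap = 251.902 − 66 = 185.902 Myr.
Periods wholly inside 251.902–66 Ma: Triassic (251.902–201.4), Jurassic (201.4–145), Cretaceous (145–66).

185.902 million years; Triassic, Jurassic, Cretaceous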